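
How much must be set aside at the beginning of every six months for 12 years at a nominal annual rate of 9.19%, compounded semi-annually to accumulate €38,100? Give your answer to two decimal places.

€863.03

Periodic rate i = 0.0919/2 = 0.04595; n = 12 × 2 = 24 periods.
PMT = 38100 / ( [(1+0.04595)^24 − 1] / 0.04595 × (1+i) ) = 38100 / 44.146685 = 863.0320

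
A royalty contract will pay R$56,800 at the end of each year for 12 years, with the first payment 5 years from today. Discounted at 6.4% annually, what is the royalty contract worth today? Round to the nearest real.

Value one period before first payment (t=4): 56800 × [1 − (1+0.064)^(−12)] / 0.064 = 56800 × 8.203008 = 465,930.8460
Discount back 4 years: 465,930.8460 × (1+0.064)^(−4) = 465,930.8460 × 0.780249 = 363,542.3006

R$363,542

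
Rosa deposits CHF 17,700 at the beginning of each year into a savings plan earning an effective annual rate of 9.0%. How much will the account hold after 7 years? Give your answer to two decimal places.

CHF 177,503.99

FV = PMT · [(1+i)^n − 1] / i × (1+i) = 17700 · 10.028474 = 177,503.9862
(annuity-due: payments at period start, so ×(1+i).)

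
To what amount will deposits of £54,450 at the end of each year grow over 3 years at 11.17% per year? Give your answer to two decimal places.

£182,275.56

FV = 54450 × [(1+0.1117)^3 − 1] / 0.1117 = 54450 × 3.347577 = 182,275.5617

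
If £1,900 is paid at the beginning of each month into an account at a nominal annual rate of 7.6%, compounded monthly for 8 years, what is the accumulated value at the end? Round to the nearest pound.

£251,554

With 12 periods per year: i = 0.00633333, n = 96.
FV = PMT · [(1+i)^n − 1] / i × (1+i) = 1900 · 132.396828 = 251,553.9740
(annuity-due: payments at period start, so ×(1+i).)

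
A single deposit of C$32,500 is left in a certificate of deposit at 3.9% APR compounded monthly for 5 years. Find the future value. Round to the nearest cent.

C$39,485.12

Periodic rate i = 0.039/12 = 0.00325; n = 5 × 12 = 60 periods.
32,500 × (1+0.00325)^60 = 32,500 × 1.214927 = 39,485.1203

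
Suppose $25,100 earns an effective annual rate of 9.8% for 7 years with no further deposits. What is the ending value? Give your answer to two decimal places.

$48,293.66

25,100 × (1+0.098)^7 = 25,100 × 1.924050 = 48,293.6580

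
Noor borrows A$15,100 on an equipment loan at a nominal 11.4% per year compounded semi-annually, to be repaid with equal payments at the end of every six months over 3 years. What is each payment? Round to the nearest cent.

A$3,041.89

i = 0.114/2 = 0.057 per half-year; n = 3·2 = 6.
Annuity-PV factor = 4.964017; PMT = 15100 / 4.964017 = 3,041.8915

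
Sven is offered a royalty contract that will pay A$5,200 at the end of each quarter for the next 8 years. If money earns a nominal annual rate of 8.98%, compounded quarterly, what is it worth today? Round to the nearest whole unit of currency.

A$117,800

With 4 periods per year: i = 0.02245, n = 32.
Annuity factor a(32|0.02245) = 22.653865; PV = 5200 × 22.653865 = 117,800.1006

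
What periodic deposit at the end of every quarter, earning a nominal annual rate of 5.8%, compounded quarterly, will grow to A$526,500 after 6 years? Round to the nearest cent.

A$18,498.41

Periodic rate i = 0.058/4 = 0.0145; n = 6 × 4 = 24 periods.
FV-annuity factor = 28.461909; PMT = 526500 / 28.461909 = 18,498.4077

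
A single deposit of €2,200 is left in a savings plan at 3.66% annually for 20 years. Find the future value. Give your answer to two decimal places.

FV = 2,200 × (1 + 0.0366)^20 = 4,514.8858

€4,514.89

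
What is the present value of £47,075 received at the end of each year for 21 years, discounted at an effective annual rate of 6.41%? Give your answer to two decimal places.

£535,194.03

Annuity factor a(21|0.0641) = 11.368965; PV = 47075 × 11.368965 = 535,194.0286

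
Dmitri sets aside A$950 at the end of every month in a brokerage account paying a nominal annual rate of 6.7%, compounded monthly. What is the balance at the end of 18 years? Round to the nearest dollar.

Periodic rate i = 0.067/12 = 0.00558333; n = 18 × 12 = 216 periods.
FV = 950 × [(1+0.00558333)^216 − 1] / 0.00558333 = 950 × 417.118690 = 396,262.7553

A$396,263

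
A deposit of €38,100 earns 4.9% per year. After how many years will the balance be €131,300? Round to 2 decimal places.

(1+i)^n = 131300/38100 = 3.44619, so n = ln 3.44619 / ln 1.049 = 25.8641 years

25.86 years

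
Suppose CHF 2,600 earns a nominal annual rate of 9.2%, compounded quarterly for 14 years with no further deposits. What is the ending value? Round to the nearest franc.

i = 0.092/4 = 0.023 per quarter; n = 14·4 = 56.
FV = 2,600 × (1 + 0.023)^56 = 9,289.8529

CHF 9,290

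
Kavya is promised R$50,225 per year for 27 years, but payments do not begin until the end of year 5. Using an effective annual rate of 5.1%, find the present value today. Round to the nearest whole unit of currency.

R$596,421

Value one period before first payment (t=4): 50225 × [1 − (1+0.051)^(−27)] / 0.051 = 50225 × 14.489181 = 727,719.0999
PV₀ = 727,719.0999 / (1+0.051)^4 = 727,719.0999 / 1.220143 = 596,420.9767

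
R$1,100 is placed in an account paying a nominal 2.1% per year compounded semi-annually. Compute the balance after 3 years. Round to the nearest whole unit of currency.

R$1,171

i = 0.021/2 = 0.0105 per half-year; n = 3·2 = 6.
FV = PV·(1+i)^n = 1,100 × 1.064677 = 1,171.1448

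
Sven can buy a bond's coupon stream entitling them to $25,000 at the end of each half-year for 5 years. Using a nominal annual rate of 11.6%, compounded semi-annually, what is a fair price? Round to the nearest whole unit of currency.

With 2 periods per year: i = 0.058, n = 10.
PV = PMT · [1 − (1+i)^(−n)] / i = 25000 · 7.430333 = 185,758.3229

$185,758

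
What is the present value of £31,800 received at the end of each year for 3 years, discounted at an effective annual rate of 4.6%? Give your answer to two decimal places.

PV = 31800 × [1 − (1+0.046)^(−3)] / 0.046 = 31800 × 2.743789 = 87,252.4756

£87,252.48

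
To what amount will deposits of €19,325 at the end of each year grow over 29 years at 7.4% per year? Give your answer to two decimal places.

€1,809,049.63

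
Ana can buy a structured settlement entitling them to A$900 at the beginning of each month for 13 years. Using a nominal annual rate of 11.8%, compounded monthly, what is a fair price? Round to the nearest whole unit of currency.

A$72,342

Periodic rate i = 0.118/12 = 0.00983333; n = 13 × 12 = 156 periods.
Annuity factor a(156|0.00983333) × (1+i) = 80.379991; PV = 900 × 80.379991 = 72,341.9922
Payments are at the start of each period, so multiply by (1+i).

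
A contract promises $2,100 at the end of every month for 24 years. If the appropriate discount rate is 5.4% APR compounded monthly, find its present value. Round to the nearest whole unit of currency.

$338,604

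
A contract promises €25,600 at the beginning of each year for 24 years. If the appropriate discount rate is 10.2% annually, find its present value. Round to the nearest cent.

Annuity factor a(24|0.102) × (1+i) = 9.753840; PV = 25600 × 9.753840 = 249,698.2967
(Beginning-of-period payments → annuity-due factor ×(1+i).)

€249,698.30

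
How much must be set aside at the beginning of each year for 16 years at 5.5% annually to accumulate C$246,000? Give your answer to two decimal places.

C$9,462.85

PMT = 246000 / ( [(1+0.055)^16 − 1] / 0.055 × (1+i) ) = 246000 / 25.996403 = 9,462.8477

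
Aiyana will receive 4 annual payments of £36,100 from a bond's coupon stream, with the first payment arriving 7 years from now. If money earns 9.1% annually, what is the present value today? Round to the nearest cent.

Value one period before first payment (t=6): 36100 × [1 − (1+0.091)^(−4)] / 0.091 = 36100 × 3.232622 = 116,697.6386
Discount back 6 years: 116,697.6386 × (1+0.091)^(−6) = 116,697.6386 × 0.592996 = 69,201.1903

£69,201.19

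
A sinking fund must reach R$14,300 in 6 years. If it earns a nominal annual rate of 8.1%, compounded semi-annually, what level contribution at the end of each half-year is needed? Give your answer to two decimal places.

R$948.97

i = 0.081/2 = 0.0405 per half-year; n = 6·2 = 12.
PMT = 14300 / ( [(1+0.0405)^12 − 1] / 0.0405 ) = 14300 / 15.068973 = 948.9698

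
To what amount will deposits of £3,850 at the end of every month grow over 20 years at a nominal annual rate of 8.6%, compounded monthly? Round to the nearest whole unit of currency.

£2,444,505

With 12 periods per year: i = 0.00716667, n = 240.
FV = 3850 × [(1+0.00716667)^240 − 1] / 0.00716667 = 3850 × 634.936405 = 2,444,505.1605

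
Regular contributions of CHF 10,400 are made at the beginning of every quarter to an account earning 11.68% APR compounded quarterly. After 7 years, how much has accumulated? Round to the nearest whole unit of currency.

Periodic rate i = 0.1168/4 = 0.0292; n = 7 × 4 = 28 periods.
Accumulation factor s(28|0.0292) × (1+i) = 43.659546; FV = 10400 × 43.659546 = 454,059.2806
(annuity-due: payments at period start, so ×(1+i).)

CHF 454,059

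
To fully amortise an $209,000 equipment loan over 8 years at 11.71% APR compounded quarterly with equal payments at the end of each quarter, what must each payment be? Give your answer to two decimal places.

Periodic rate i = 0.1171/4 = 0.029275; n = 8 × 4 = 32 periods.
Annuity-PV factor = 20.591411; PMT = 209000 / 20.591411 = 10,149.8630

$10,149.86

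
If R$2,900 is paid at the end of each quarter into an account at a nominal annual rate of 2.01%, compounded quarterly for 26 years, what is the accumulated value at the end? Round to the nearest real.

R$394,862

Periodic rate i = 0.0201/4 = 0.005025; n = 26 × 4 = 104 periods.
FV = 2900 × [(1+0.005025)^104 − 1] / 0.005025 = 2900 × 136.159431 = 394,862.3486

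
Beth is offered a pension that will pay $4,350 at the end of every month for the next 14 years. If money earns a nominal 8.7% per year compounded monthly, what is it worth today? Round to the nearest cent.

$421,725.65

With 12 periods per year: i = 0.00725, n = 168.
Annuity factor a(168|0.00725) = 96.948424; PV = 4350 × 96.948424 = 421,725.6457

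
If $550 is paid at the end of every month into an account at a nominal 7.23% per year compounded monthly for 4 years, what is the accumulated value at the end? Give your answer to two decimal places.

i = 0.0723/12 = 0.006025 per month; n = 4·12 = 48.
FV = PMT · [(1+i)^n − 1] / i = 550 · 55.468970 = 30,507.9334

$30,507.93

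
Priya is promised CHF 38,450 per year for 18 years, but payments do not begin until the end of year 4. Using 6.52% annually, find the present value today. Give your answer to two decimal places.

Value one period before first payment (t=3): 38450 × [1 − (1+0.0652)^(−18)] / 0.0652 = 38450 × 10.417124 = 400,538.3996
PV₀ = 400,538.3996 / (1+0.0652)^3 = 400,538.3996 / 1.208630 = 331,398.6118

CHF 331,398.61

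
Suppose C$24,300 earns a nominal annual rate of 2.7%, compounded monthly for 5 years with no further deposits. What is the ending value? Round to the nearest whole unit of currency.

Periodic rate i = 0.027/12 = 0.00225; n = 5 × 12 = 60 periods.
FV = PV·(1+i)^n = 24,300 × 1.144363 = 27,808.0265

C$27,808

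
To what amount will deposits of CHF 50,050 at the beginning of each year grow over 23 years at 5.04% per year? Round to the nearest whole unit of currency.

CHF 2,189,008

FV = PMT · [(1+i)^n − 1] / i × (1+i) = 50050 · 43.736431 = 2,189,008.3621
(annuity-due: payments at period start, so ×(1+i).)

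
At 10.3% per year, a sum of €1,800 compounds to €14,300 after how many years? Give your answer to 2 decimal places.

21.14 years

n = ln(14300/1800) / ln(1+0.103) = ln(7.94444) / 0.098034 = 21.1404 years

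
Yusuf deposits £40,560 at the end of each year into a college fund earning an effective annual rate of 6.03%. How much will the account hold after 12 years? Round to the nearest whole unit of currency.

Accumulation factor s(12|0.0603) = 16.899519; FV = 40560 × 16.899519 = 685,444.4897

£685,444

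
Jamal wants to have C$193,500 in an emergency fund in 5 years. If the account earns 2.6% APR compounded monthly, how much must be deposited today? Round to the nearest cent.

C$169,935.36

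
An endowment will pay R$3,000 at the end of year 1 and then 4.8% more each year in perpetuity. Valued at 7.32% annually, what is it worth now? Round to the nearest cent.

R$119,047.62

PV = PMT / (i − g) = 3000 / (0.0732 − 0.048) = 3000 / 0.025200 = 119,047.6190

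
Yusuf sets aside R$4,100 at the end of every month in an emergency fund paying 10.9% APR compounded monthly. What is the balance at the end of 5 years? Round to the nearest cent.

With 12 periods per year: i = 0.00908333, n = 60.
FV = 4100 × [(1+0.00908333)^60 − 1] / 0.00908333 = 4100 × 79.306845 = 325,158.0640

R$325,158.06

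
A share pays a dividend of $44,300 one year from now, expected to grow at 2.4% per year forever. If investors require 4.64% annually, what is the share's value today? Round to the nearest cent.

$1,977,678.57

PV = PMT / (i − g) = 44300 / (0.0464 − 0.024) = 44300 / 0.022400 = 1,977,678.5714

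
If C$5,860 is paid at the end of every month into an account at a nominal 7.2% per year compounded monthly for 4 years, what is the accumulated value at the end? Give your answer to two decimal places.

C$324,849.12

Periodic rate i = 0.072/12 = 0.006; n = 4 × 12 = 48 periods.
FV = PMT · [(1+i)^n − 1] / i = 5860 · 55.435003 = 324,849.1199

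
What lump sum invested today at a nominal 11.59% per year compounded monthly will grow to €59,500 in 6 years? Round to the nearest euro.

€29,782

With 12 periods per year: i = 0.00965833, n = 72.
PV = FV·(1+i)^(−n) = 59,500 × 0.500542 = 29,782.2640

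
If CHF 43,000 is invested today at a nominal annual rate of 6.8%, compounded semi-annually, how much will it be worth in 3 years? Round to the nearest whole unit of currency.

CHF 52,552

Periodic rate i = 0.068/2 = 0.034; n = 3 × 2 = 6 periods.
43,000 × (1+0.034)^6 = 43,000 × 1.222146 = 52,552.2952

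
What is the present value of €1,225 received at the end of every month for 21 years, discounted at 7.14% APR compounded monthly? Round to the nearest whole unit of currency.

i = 0.0714/12 = 0.00595 per month; n = 21·12 = 252.
PV = 1225 × [1 − (1+0.00595)^(−252)] / 0.00595 = 1225 × 130.376761 = 159,711.5327

€159,712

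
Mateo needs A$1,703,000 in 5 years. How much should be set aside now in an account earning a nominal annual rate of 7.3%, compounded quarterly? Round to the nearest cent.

i = 0.073/4 = 0.01825 per quarter; n = 5·4 = 20.
PV = 1,703,000 / (1 + 0.01825)^20 = 1,703,000 / 1.435782 = 1,186,113.5651

A$1,186,113.57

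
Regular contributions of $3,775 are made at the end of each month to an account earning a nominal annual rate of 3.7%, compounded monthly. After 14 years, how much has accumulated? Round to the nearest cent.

$829,271.21

With 12 periods per year: i = 0.00308333, n = 168.
Accumulation factor s(168|0.00308333) = 219.674492; FV = 3775 × 219.674492 = 829,271.2064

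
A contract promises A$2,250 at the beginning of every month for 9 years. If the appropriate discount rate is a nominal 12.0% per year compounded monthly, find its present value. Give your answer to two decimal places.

A$149,661.83

i = 0.12/12 = 0.01 per month; n = 9·12 = 108.
Annuity factor a(108|0.01) × (1+i) = 66.516368; PV = 2250 × 66.516368 = 149,661.8274
(annuity-due: payments at period start, so ×(1+i).)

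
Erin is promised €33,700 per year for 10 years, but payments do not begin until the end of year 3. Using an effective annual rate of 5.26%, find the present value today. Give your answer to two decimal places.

€231,927.43

Value one period before first payment (t=2): 33700 × [1 − (1+0.0526)^(−10)] / 0.0526 = 33700 × 7.625160 = 256,967.8882
PV₀ = 256,967.8882 / (1+0.0526)^2 = 256,967.8882 / 1.107967 = 231,927.4345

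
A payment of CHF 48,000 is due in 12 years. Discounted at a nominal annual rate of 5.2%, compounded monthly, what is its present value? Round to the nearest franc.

CHF 25,753

With 12 periods per year: i = 0.00433333, n = 144.
Discount factor = (1+0.00433333)^(−144) = 0.536520; PV = 48,000 × 0.536520 = 25,752.9483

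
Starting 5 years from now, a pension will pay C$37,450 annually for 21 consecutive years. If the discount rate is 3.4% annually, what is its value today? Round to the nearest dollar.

PV at t=4 (ordinary 21-year annuity): 37450 × a(21|0.034) = 37450 × 14.837395 = 555,660.4591
PV₀ = 555,660.4591 / (1+0.034)^4 = 555,660.4591 / 1.143095 = 486,101.9221

C$486,102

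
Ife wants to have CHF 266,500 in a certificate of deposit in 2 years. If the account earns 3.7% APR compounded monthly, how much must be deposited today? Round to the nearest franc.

Periodic rate i = 0.037/12 = 0.00308333; n = 2 × 12 = 24 periods.
PV = 266,500 / (1 + 0.00308333)^24 = 266,500 / 1.076684 = 247,519.1847

CHF 247,519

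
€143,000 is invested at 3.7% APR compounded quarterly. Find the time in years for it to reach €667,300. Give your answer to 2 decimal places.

Periodic rate i = 0.037/4 = 0.00925.
n = ln(667300/143000) / ln(1+0.00925) = ln(4.66643) / 0.009207 = 167.2982 quarters
= 167.2982/4 years

41.82 years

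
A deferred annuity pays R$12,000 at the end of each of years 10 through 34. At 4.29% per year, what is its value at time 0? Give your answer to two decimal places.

PV at t=9 (ordinary 25-year annuity): 12000 × a(25|0.0429) = 12000 × 15.154046 = 181,848.5492
PV₀ = 181,848.5492 / (1+0.0429)^9 = 181,848.5492 / 1.459432 = 124,602.2353

R$124,602.24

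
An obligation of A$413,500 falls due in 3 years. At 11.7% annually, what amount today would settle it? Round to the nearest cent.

A$296,698.94

Discount factor = (1+0.117)^(−3) = 0.717531; PV = 413,500 × 0.717531 = 296,698.9399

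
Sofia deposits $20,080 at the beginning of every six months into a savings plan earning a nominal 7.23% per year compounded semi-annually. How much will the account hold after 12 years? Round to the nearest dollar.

With 2 periods per year: i = 0.03615, n = 24.
FV = 20080 × [(1+0.03615)^24 − 1] / 0.03615 × (1+i) = 20080 × 38.551133 = 774,106.7496
(Beginning-of-period payments → annuity-due factor ×(1+i).)

$774,107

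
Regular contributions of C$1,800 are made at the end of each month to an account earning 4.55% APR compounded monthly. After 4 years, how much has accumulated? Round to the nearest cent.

C$94,565.94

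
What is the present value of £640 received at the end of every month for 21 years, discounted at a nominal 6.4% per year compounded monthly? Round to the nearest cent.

With 12 periods per year: i = 0.00533333, n = 252.
PV = PMT · [1 − (1+i)^(−n)] / i = 640 · 138.424980 = 88,591.9870

£88,591.99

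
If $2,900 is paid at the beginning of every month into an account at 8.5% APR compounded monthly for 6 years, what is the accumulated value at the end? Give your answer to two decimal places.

$273,074.12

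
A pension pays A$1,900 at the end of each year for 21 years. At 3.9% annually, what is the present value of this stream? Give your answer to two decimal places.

Annuity factor a(21|0.039) = 14.159254; PV = 1900 × 14.159254 = 26,902.5831

A$26,902.58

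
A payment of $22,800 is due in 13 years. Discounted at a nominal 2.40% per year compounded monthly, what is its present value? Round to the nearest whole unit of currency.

Periodic rate i = 0.024/12 = 0.002; n = 13 × 12 = 156 periods.
PV = 22,800 / (1 + 0.002)^156 = 22,800 / 1.365729 = 16,694.3797

$16,694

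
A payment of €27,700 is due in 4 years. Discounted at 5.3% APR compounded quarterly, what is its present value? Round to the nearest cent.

€22,439.54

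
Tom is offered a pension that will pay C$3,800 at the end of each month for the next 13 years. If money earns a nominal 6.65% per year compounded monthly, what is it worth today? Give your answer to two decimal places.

C$396,158.60

i = 0.0665/12 = 0.00554167 per month; n = 13·12 = 156.
PV = PMT · [1 − (1+i)^(−n)] / i = 3800 · 104.252264 = 396,158.6028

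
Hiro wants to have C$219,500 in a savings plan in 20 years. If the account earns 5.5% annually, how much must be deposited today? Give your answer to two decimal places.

Discount factor = (1+0.055)^(−20) = 0.342729; PV = 219,500 × 0.342729 = 75,229.0075

C$75,229.01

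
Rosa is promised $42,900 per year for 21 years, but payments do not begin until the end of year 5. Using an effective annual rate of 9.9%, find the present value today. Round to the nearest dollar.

Value one period before first payment (t=4): 42900 × [1 − (1+0.099)^(−21)] / 0.099 = 42900 × 8.709734 = 373,647.5969
Discount back 4 years: 373,647.5969 × (1+0.099)^(−4) = 373,647.5969 × 0.685503 = 256,136.4723

$256,136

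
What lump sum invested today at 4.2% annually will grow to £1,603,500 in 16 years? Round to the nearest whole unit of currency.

£830,205

PV = FV·(1+i)^(−n) = 1,603,500 × 0.517746 = 830,205.2222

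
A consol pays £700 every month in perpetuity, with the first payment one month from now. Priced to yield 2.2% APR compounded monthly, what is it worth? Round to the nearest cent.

Periodic rate i = 0.022/12 = 0.00183333.
PV = PMT / i = 700 / 0.00183333 = 381,818.1818

£381,818.18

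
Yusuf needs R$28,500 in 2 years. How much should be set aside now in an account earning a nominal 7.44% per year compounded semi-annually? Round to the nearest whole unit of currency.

R$24,626

Periodic rate i = 0.0744/2 = 0.0372; n = 2 × 2 = 4 periods.
Discount factor = (1+0.0372)^(−4) = 0.864072; PV = 28,500 × 0.864072 = 24,626.0540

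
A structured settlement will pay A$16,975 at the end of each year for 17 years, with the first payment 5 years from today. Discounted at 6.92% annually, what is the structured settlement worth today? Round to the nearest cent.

A$127,519.68

Value one period before first payment (t=4): 16975 × [1 − (1+0.0692)^(−17)] / 0.0692 = 16975 × 9.817553 = 166,652.9593
Discount back 4 years: 166,652.9593 × (1+0.0692)^(−4) = 166,652.9593 × 0.765181 = 127,519.6845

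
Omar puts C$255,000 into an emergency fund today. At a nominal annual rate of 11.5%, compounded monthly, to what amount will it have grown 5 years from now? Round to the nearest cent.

Periodic rate i = 0.115/12 = 0.00958333; n = 5 × 12 = 60 periods.
255,000 × (1+0.00958333)^60 = 255,000 × 1.772272 = 451,929.3282

C$451,929.33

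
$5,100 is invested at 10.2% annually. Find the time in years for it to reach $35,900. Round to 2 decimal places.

(1+i)^n = 35900/5100 = 7.03922, so n = ln 7.03922 / ln 1.102 = 20.0923 years

20.09 years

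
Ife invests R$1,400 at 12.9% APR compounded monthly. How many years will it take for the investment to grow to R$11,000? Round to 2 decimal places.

Periodic rate i = 0.129/12 = 0.01075.
n = ln(11000/1400) / ln(1+0.01075) = ln(7.85714) / 0.010693 = 192.7892 months
= 192.7892/12 years

16.07 years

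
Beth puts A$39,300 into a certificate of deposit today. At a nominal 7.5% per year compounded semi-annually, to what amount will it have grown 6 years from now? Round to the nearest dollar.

With 2 periods per year: i = 0.0375, n = 12.
FV = PV·(1+i)^n = 39,300 × 1.555454 = 61,129.3552

A$61,129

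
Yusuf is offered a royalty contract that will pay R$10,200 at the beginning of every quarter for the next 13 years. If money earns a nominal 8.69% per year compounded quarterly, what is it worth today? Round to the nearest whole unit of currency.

R$322,812

With 4 periods per year: i = 0.021725, n = 52.
PV = 10200 × [1 − (1+0.021725)^(−52)] / 0.021725 × (1+i) = 10200 × 31.648189 = 322,811.5286
Payments are at the start of each period, so multiply by (1+i).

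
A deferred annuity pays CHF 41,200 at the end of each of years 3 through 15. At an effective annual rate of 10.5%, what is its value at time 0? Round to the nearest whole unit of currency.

Value one period before first payment (t=2): 41200 × [1 − (1+0.105)^(−13)] / 0.105 = 41200 × 6.923045 = 285,229.4406
PV₀ = 285,229.4406 / (1+0.105)^2 = 285,229.4406 / 1.221025 = 233,598.3625

CHF 233,598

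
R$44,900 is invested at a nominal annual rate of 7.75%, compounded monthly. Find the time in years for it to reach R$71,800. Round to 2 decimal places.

Periodic rate i = 0.0775/12 = 0.00645833.
n = ln(71800/44900) / ln(1+0.00645833) = ln(1.59911) / 0.006438 = 72.9230 months
= 72.9230/12 years

6.08 years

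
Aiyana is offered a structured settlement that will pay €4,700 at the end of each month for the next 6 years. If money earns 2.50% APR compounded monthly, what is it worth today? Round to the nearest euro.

With 12 periods per year: i = 0.00208333, n = 72.
PV = PMT · [1 − (1+i)^(−n)] / i = 4700 · 66.795703 = 313,939.8027

€313,940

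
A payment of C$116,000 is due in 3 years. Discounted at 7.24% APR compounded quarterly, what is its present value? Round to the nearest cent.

With 4 periods per year: i = 0.0181, n = 12.
Discount factor = (1+0.0181)^(−12) = 0.806334; PV = 116,000 × 0.806334 = 93,534.6962

C$93,534.70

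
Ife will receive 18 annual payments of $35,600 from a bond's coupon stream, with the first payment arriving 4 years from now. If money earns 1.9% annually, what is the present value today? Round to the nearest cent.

PV at t=3 (ordinary 18-year annuity): 35600 × a(18|0.019) = 35600 × 15.124686 = 538,438.8276
Discount back 3 years: 538,438.8276 × (1+0.019)^(−3) = 538,438.8276 × 0.945099 = 508,878.1667

$508,878.17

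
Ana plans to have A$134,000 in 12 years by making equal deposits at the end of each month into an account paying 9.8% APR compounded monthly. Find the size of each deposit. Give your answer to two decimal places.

A$491.63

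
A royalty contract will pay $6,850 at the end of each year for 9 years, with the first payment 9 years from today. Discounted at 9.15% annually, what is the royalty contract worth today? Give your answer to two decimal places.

Value one period before first payment (t=8): 6850 × [1 − (1+0.0915)^(−9)] / 0.0915 = 6850 × 5.958860 = 40,818.1937
Discount back 8 years: 40,818.1937 × (1+0.0915)^(−8) = 40,818.1937 × 0.496375 = 20,261.1393

$20,261.14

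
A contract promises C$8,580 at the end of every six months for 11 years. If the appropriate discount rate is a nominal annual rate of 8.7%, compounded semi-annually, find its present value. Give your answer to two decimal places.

i = 0.087/2 = 0.0435 per half-year; n = 11·2 = 22.
PV = 8580 × [1 − (1+0.0435)^(−22)] / 0.0435 = 8580 × 13.979502 = 119,944.1270

C$119,944.13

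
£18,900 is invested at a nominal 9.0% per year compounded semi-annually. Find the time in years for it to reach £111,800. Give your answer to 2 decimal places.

20.19 years

Periodic rate i = 0.09/2 = 0.045.
n = ln(111800/18900) / ln(1+0.045) = ln(5.91534) / 0.044017 = 40.3834 half-years
= 40.3834/2 years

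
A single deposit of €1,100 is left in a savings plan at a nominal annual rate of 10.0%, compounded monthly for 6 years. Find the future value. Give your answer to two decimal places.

€1,999.35

With 12 periods per year: i = 0.00833333, n = 72.
FV = 1,100 × (1 + 0.00833333)^72 = 1,999.3537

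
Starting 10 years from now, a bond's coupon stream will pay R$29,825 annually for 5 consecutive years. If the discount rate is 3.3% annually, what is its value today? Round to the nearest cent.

PV at t=9 (ordinary 5-year annuity): 29825 × a(5|0.033) = 29825 × 4.540741 = 135,427.6010
Discount back 9 years: 135,427.6010 × (1+0.033)^(−9) = 135,427.6010 × 0.746616 = 101,112.3704

R$101,112.37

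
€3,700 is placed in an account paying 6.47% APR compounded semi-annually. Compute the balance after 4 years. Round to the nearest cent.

Periodic rate i = 0.0647/2 = 0.03235; n = 4 × 2 = 8 periods.
FV = PV·(1+i)^n = 3,700 × 1.290077 = 4,773.2856

€4,773.29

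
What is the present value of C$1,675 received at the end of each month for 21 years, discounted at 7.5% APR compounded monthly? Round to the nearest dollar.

C$212,249

Periodic rate i = 0.075/12 = 0.00625; n = 21 × 12 = 252 periods.
PV = 1675 × [1 − (1+0.00625)^(−252)] / 0.00625 = 1675 × 126.716051 = 212,249.3849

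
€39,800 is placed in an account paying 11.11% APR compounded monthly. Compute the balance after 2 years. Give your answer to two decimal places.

€49,652.30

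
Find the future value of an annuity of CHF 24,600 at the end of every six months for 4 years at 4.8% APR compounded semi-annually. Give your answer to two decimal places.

CHF 214,148.97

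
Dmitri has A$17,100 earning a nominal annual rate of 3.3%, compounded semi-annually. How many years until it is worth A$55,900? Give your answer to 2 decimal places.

Periodic rate i = 0.033/2 = 0.0165.
n = ln(55900/17100) / ln(1+0.0165) = ln(3.26901) / 0.016365 = 72.3777 half-years
= 72.3777/2 years

36.19 years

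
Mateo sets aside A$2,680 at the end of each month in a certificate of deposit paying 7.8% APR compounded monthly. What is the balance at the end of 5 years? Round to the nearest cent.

A$195,894.79

i = 0.078/12 = 0.0065 per month; n = 5·12 = 60.
FV = 2680 × [(1+0.0065)^60 − 1] / 0.0065 = 2680 × 73.095072 = 195,894.7935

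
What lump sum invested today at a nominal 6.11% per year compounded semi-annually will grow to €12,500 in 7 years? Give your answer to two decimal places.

€8,202.44

Periodic rate i = 0.0611/2 = 0.03055; n = 7 × 2 = 14 periods.
PV = 12,500 / (1 + 0.03055)^14 = 12,500 / 1.523937 = 8,202.4401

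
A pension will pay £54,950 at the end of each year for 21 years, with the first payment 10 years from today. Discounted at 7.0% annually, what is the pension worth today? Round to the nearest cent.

Value one period before first payment (t=9): 54950 × [1 − (1+0.07)^(−21)] / 0.07 = 54950 × 10.835527 = 595,412.2269
Discount back 9 years: 595,412.2269 × (1+0.07)^(−9) = 595,412.2269 × 0.543934 = 323,864.8010

£323,864.80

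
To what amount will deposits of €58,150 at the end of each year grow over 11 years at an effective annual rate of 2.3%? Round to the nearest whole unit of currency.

€718,527

FV = PMT · [(1+i)^n − 1] / i = 58150 · 12.356432 = 718,526.5452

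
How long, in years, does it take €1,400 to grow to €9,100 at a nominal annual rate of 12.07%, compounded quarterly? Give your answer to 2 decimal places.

15.74 years

Periodic rate i = 0.1207/4 = 0.030175.
n = ln(9100/1400) / ln(1+0.030175) = ln(6.50000) / 0.029729 = 62.9628 quarters
= 62.9628/4 years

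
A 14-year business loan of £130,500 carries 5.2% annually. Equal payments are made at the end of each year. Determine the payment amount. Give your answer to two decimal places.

£13,352.75

PMT = 130500 / ( [1 − (1+0.052)^(−14)] / 0.052 ) = 130500 / 9.773270 = 13,352.7464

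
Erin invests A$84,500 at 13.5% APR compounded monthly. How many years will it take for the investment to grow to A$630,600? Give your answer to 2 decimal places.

14.97 years

Periodic rate i = 0.135/12 = 0.01125.
n = ln(630600/84500) / ln(1+0.01125) = ln(7.46272) / 0.011187 = 179.6627 months
= 179.6627/12 years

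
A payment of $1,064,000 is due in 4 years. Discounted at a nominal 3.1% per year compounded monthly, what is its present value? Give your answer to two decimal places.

Periodic rate i = 0.031/12 = 0.00258333; n = 4 × 12 = 48 periods.
PV = 1,064,000 / (1 + 0.00258333)^48 = 1,064,000 / 1.131835 = 940,066.4472

$940,066.45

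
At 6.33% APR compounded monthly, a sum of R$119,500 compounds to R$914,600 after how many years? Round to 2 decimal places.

32.24 years

Periodic rate i = 0.0633/12 = 0.005275.
(1+i)^n = 914600/119500 = 7.65356, so n = ln 7.65356 / ln 1.00527 = 386.8310 months
= 386.8310/12 years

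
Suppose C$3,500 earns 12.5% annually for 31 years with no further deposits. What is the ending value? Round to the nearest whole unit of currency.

FV = 3,500 × (1 + 0.125)^31 = 134,833.0132

C$134,833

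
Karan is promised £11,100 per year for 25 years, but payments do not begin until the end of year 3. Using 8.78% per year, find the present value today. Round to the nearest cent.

Value one period before first payment (t=2): 11100 × [1 − (1+0.0878)^(−25)] / 0.0878 = 11100 × 10.000276 = 111,003.0608
Discount back 2 years: 111,003.0608 × (1+0.0878)^(−2) = 111,003.0608 × 0.845088 = 93,807.3452

£93,807.35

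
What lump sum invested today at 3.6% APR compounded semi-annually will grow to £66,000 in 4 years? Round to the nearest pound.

£57,222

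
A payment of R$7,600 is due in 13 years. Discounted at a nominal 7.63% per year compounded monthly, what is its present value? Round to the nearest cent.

With 12 periods per year: i = 0.00635833, n = 156.
PV = 7,600 / (1 + 0.00635833)^156 = 7,600 / 2.687899 = 2,827.4871

R$2,827.49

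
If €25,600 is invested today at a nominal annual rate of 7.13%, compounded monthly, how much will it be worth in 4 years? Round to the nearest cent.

€34,019.99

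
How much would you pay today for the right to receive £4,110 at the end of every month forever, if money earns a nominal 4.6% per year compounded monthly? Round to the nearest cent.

£1,072,173.91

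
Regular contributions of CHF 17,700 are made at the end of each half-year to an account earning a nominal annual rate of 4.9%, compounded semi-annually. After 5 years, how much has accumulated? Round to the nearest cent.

With 2 periods per year: i = 0.0245, n = 10.
FV = PMT · [(1+i)^n − 1] / i = 17700 · 11.177711 = 197,845.4840

CHF 197,845.48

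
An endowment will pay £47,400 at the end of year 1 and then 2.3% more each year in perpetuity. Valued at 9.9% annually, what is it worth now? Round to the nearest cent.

£623,684.21

PV = D₁/(r − g) = 47400/(0.099 − 0.023) = 623,684.2105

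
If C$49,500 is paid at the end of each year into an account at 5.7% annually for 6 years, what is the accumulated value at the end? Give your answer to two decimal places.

C$342,679.68

FV = 49500 × [(1+0.057)^6 − 1] / 0.057 = 49500 × 6.922822 = 342,679.6807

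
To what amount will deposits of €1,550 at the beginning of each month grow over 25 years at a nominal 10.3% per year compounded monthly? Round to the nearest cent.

€2,183,371.43

With 12 periods per year: i = 0.00858333, n = 300.
FV = 1550 × [(1+0.00858333)^300 − 1] / 0.00858333 × (1+i) = 1550 × 1408.626731 = 2,183,371.4330
Payments are at the start of each period, so multiply by (1+i).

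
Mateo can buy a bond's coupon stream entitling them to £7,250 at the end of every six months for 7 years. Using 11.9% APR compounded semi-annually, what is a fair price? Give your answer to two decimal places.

£67,597.76

i = 0.119/2 = 0.0595 per half-year; n = 7·2 = 14.
Annuity factor a(14|0.0595) = 9.323829; PV = 7250 × 9.323829 = 67,597.7597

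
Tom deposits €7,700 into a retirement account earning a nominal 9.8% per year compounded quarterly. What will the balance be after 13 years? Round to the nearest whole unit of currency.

€27,109

i = 0.098/4 = 0.0245 per quarter; n = 13·4 = 52.
FV = 7,700 × (1 + 0.0245)^52 = 27,108.9557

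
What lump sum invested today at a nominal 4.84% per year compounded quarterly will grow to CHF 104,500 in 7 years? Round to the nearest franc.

With 4 periods per year: i = 0.0121, n = 28.
Discount factor = (1+0.0121)^(−28) = 0.714075; PV = 104,500 × 0.714075 = 74,620.8848

CHF 74,621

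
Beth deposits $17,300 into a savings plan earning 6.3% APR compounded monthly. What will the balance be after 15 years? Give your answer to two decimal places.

$44,399.78

i = 0.063/12 = 0.00525 per month; n = 15·12 = 180.
17,300 × (1+0.00525)^180 = 17,300 × 2.566461 = 44,399.7805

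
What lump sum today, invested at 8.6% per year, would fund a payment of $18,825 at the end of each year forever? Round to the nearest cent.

$218,895.35

PV = PMT / i = 18825 / 0.086 = 218,895.3488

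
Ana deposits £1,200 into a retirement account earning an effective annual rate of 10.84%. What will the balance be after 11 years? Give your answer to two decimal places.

£3,722.57

FV = PV·(1+i)^n = 1,200 × 3.102142 = 3,722.5705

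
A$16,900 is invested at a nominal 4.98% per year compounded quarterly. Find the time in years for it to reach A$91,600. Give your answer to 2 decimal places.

Periodic rate i = 0.0498/4 = 0.01245.
n = ln(91600/16900) / ln(1+0.01245) = ln(5.42012) / 0.012373 = 136.5957 quarters
= 136.5957/4 years

34.15 years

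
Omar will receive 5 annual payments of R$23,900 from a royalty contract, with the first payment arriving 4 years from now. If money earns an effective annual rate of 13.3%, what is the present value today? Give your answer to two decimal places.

PV at t=3 (ordinary 5-year annuity): 23900 × a(5|0.133) = 23900 × 3.491638 = 83,450.1407
Discount back 3 years: 83,450.1407 × (1+0.133)^(−3) = 83,450.1407 × 0.687559 = 57,376.9348

R$57,376.93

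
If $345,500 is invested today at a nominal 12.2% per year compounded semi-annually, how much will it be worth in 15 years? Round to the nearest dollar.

i = 0.122/2 = 0.061 per half-year; n = 15·2 = 30.
FV = PV·(1+i)^n = 345,500 × 5.908286 = 2,041,312.8467

$2,041,313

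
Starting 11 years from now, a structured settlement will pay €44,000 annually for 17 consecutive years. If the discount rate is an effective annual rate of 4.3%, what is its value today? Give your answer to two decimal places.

Value one period before first payment (t=10): 44000 × [1 − (1+0.043)^(−17)] / 0.043 = 44000 × 11.887441 = 523,047.4173
PV₀ = 523,047.4173 / (1+0.043)^10 = 523,047.4173 / 1.523502 = 343,319.1098

€343,319.11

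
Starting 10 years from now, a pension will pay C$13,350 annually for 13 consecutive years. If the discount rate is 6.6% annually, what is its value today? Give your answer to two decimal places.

Value one period before first payment (t=9): 13350 × [1 − (1+0.066)^(−13)] / 0.066 = 13350 × 8.550475 = 114,148.8353
PV₀ = 114,148.8353 / (1+0.066)^9 = 114,148.8353 / 1.777521 = 64,217.9803

C$64,217.98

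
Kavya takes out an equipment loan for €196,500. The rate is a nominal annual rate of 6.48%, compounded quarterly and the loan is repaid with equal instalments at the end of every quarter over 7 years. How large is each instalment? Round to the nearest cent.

i = 0.0648/4 = 0.0162 per quarter; n = 7·4 = 28.
PMT = 196500 / ( [1 − (1+0.0162)^(−28)] / 0.0162 ) = 196500 / 22.367257 = 8,785.1632

€8,785.16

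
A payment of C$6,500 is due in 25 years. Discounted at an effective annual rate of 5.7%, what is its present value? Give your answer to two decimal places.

C$1,625.69

Discount factor = (1+0.057)^(−25) = 0.250107; PV = 6,500 × 0.250107 = 1,625.6935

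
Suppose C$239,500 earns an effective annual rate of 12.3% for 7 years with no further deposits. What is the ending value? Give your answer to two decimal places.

C$539,465.67

FV = PV·(1+i)^n = 239,500 × 2.252466 = 539,465.6686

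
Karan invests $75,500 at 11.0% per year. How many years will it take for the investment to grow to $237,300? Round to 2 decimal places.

(1+i)^n = 237300/75500 = 3.14305, so n = ln 3.14305 / ln 1.11 = 10.9735 years

10.97 years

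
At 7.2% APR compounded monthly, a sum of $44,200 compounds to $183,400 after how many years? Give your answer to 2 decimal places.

19.82 years

Periodic rate i = 0.072/12 = 0.006.
n = ln(183400/44200) / ln(1+0.006) = ln(4.14932) / 0.005982 = 237.8682 months
= 237.8682/12 years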